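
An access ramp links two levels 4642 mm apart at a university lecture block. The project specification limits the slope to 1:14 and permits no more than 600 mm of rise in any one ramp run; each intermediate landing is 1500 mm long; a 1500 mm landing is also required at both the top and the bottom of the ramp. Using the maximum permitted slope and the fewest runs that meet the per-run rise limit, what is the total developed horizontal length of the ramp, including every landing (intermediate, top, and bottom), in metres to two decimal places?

At most 600 each: 4642/600 = 7.74, giving 8 ramp runs. That means 7 intermediate landings.
Ramp run (horizontal) at 1:14: 4642 × 14 = 64988 mm.
7 intermediate landings contribute 7 × 1500 = 10500 mm.
Top and bottom landings: 2 × 1500 = 3000 mm.
Total = 64988 + 10500 + 3000 = 78488 mm.
= 78.49 m.

78.49 m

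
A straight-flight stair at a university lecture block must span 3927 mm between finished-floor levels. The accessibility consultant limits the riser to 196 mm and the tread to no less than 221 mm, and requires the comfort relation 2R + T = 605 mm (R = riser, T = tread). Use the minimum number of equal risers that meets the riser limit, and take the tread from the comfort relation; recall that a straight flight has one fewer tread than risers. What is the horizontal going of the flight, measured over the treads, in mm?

4620 mm

3927 / 196 = 20.04, so 21 risers are needed.
R = 3927 ÷ 21 = 187 mm.
T = 605 − 2·187 = 231 mm, which satisfies the 221 mm minimum.
Treads = 21 − 1 = 20; going = 20 × 231 = 4620 mm.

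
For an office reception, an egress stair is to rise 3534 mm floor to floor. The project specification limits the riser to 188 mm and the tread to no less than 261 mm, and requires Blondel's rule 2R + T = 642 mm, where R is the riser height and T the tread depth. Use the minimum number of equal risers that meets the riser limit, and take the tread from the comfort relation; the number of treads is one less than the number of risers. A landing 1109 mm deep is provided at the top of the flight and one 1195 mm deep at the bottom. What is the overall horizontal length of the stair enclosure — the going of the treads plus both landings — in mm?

At most 188 each: 3534/188 = 18.80, giving 19 risers.
Each riser is 3534/19 = 186 mm (≤ 188 mm).
T = 642 − 2·186 = 270 mm, which satisfies the 261 mm minimum.
19 risers give 18 treads; going = 18 × 270 = 4860 mm.
Enclosure = 4860 + 1109 + 1195 = 7164 mm.

7164 mm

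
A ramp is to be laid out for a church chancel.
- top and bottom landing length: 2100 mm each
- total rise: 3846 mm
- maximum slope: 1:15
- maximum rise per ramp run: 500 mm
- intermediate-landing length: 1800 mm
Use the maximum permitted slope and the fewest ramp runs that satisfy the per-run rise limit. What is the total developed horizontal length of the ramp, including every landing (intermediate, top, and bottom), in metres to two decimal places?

⌈3846/500⌉ = 8 ramp runs. That means 7 intermediate landings.
Horizontal run for 3846 mm of rise at 1:15 is 3846 × 15 = 57690 mm.
Intermediate landings: 7 × 1800 = 12600 mm.
Top and bottom landings: 2 × 2100 = 4200 mm.
Total = 57690 + 12600 + 4200 = 74490 mm.
= 74.49 m.

74.49 m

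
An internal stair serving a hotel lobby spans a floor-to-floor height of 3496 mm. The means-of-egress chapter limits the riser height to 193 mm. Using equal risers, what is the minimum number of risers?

3496 / 193 = 18.11, so 19 risers are needed.

19 risers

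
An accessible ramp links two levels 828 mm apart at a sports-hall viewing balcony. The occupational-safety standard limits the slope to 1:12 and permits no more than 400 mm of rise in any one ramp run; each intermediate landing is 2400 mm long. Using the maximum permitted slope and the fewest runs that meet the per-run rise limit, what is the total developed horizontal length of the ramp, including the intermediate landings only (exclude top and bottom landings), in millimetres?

At most 400 each: 828/400 = 2.07, giving 3 ramp runs. That means 2 intermediate landings.
Ramp run (horizontal) at 1:12: 828 × 12 = 9936 mm.
2 intermediate landings contribute 2 × 2400 = 4800 mm.
Total developed length = 9936 + 4800 = 14736 mm.

14736 mm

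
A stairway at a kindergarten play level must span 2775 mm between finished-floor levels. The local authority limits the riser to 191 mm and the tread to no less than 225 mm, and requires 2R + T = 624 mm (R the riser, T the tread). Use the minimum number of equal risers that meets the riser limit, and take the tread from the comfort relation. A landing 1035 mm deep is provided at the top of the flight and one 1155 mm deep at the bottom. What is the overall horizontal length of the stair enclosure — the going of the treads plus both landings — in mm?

⌈2775/191⌉ = 15 risers.
Each riser is 2775/15 = 185 mm (≤ 191 mm).
Tread T = 624 − 2 × 185 = 254 mm (≥ 225 mm).
Treads = 15 − 1 = 14; going = 14 × 254 = 3556 mm.
Add landings: 3556 + 1035 + 1155 = 5746 mm.

5746 mm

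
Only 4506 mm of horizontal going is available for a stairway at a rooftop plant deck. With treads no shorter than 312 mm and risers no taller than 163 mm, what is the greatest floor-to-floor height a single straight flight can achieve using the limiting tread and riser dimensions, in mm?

4506 / 312 = 14.44, so 14 treads fit.
Risers = treads + 1 = 15.
Maximum height = 15 × 163 = 2445 mm.

2445 mm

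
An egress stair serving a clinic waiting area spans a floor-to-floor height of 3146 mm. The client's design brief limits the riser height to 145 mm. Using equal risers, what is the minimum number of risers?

22 risers

3146 / 145 = 21.697 → round up to 22 risers.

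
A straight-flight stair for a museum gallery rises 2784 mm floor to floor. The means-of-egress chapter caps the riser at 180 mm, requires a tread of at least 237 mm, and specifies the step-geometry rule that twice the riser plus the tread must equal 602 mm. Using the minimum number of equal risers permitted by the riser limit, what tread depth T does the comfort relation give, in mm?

2784 / 180 = 15.467 → round up to 16 risers.
Each riser is 2784/16 = 174 mm (≤ 180 mm).
Tread T = 602 − 2 × 174 = 254 mm (≥ 237 mm).

254 mm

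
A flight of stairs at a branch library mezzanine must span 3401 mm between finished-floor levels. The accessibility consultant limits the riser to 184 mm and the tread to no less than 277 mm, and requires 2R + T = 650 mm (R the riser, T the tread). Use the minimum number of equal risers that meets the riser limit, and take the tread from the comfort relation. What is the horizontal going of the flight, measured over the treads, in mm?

At most 184 each: 3401/184 = 18.48, giving 19 risers.
R = 3401 ÷ 19 = 179 mm.
T = 650 − 2·179 = 292 mm, which satisfies the 277 mm minimum.
Treads = 19 − 1 = 18; going = 18 × 292 = 5256 mm.

5256 mm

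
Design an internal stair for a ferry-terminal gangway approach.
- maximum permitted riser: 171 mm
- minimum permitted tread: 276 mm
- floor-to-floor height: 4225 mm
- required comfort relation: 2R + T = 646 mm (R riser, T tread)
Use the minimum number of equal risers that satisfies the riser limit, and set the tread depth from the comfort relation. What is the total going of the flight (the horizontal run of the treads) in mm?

At most 171 each: 4225/171 = 24.71, giving 25 risers.
Riser R = 4225 / 25 = 169 mm, within the 171 mm limit.
T = 646 − 2·169 = 308 mm, which satisfies the 276 mm minimum.
Treads = 25 − 1 = 24; going = 24 × 308 = 7392 mm.

7392 mm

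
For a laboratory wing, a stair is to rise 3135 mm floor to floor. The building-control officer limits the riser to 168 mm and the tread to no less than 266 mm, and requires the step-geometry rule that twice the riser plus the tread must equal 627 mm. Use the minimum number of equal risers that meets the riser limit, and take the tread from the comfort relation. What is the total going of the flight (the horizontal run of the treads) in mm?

5346 mm

3135 / 168 = 18.66, so 19 risers are needed.
Each riser is 3135/19 = 165 mm (≤ 168 mm).
From 2R + T = 627: T = 627 − 330 = 297 mm.
19 risers give 18 treads; going = 18 × 297 = 5346 mm.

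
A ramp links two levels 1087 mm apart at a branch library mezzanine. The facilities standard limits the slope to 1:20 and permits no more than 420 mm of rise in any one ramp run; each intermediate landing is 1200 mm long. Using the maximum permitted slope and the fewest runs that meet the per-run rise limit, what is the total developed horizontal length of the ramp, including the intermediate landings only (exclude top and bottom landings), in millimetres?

24140 mm

1087 / 420 = 2.588 → round up to 3 ramp runs. That means 2 intermediate landings.
Ramp run (horizontal) at 1:20: 1087 × 20 = 21740 mm.
Intermediate landings: 2 × 1200 = 2400 mm.
Total developed length = 21740 + 2400 = 24140 mm.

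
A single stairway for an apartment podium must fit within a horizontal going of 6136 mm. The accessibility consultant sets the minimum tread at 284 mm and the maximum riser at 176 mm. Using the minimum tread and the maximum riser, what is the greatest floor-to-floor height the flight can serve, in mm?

3872 mm

Treads that fit: ⌊6136 / 284⌋ = 21.
Risers = treads + 1 = 22.
Maximum height = 22 × 176 = 3872 mm.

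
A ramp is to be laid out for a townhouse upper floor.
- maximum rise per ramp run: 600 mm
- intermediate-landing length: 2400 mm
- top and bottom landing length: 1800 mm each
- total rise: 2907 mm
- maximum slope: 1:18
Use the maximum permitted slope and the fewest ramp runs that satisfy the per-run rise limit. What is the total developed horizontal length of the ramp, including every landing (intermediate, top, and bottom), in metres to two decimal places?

⌈2907/600⌉ = 5 ramp runs. That means 4 intermediate landings.
Ramp run (horizontal) at 1:18: 2907 × 18 = 52326 mm.
Intermediate landings: 4 × 2400 = 9600 mm.
Top and bottom landings: 2 × 1800 = 3600 mm.
Total = 52326 + 9600 + 3600 = 65526 mm.
= 65.53 m.

65.53 m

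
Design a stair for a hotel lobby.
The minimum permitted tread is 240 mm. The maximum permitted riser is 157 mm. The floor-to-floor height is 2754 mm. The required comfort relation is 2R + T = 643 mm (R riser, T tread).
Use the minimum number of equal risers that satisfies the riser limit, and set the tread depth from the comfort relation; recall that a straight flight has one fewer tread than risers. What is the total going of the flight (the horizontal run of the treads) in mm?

5729 mm

2754 / 157 = 17.54, so 18 risers are needed.
Each riser is 2754/18 = 153 mm (≤ 157 mm).
T = 643 − 2·153 = 337 mm, which satisfies the 240 mm minimum.
18 risers give 17 treads; going = 17 × 337 = 5729 mm.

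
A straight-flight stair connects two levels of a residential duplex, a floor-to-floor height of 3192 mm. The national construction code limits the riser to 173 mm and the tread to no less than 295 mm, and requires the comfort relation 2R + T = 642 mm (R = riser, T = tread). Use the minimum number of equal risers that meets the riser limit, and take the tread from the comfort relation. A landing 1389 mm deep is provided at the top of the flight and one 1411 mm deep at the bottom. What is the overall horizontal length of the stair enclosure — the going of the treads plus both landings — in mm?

8308 mm

At most 173 each: 3192/173 = 18.45, giving 19 risers.
Each riser is 3192/19 = 168 mm (≤ 173 mm).
T = 642 − 2·168 = 306 mm, which satisfies the 295 mm minimum.
19 risers give 18 treads; going = 18 × 306 = 5508 mm.
Add landings: 5508 + 1389 + 1411 = 8308 mm.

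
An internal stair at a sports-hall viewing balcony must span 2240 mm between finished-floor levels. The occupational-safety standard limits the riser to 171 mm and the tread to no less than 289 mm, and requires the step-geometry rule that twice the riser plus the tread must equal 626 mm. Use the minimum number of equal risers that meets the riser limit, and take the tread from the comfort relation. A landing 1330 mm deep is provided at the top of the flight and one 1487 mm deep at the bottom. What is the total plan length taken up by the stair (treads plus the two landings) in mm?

2240 / 171 = 13.10, so 14 risers are needed.
Each riser is 2240/14 = 160 mm (≤ 171 mm).
From 2R + T = 626: T = 626 − 320 = 306 mm.
14 risers give 13 treads; going = 13 × 306 = 3978 mm.
Add landings: 3978 + 1330 + 1487 = 6795 mm.

6795 mm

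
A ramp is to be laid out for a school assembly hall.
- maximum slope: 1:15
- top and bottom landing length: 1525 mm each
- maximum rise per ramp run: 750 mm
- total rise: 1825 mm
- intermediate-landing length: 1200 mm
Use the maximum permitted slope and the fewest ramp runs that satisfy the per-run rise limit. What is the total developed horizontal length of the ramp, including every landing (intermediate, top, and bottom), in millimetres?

32825 mm

At most 750 each: 1825/750 = 2.43, giving 3 ramp runs. That means 2 intermediate landings.
Ramp run (horizontal) at 1:15: 1825 × 15 = 27375 mm.
2 intermediate landings contribute 2 × 1200 = 2400 mm.
Top and bottom landings: 2 × 1525 = 3050 mm.
Total = 27375 + 2400 + 3050 = 32825 mm.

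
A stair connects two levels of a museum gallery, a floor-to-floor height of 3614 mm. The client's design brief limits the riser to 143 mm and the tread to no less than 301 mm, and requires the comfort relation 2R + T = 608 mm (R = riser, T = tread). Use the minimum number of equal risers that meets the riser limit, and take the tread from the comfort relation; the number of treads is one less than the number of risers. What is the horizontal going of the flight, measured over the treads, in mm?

3614 / 143 = 25.273 → round up to 26 risers.
R = 3614 ÷ 26 = 139 mm.
From 2R + T = 608: T = 608 − 278 = 330 mm.
26 risers give 25 treads; going = 25 × 330 = 8250 mm.

8250 mm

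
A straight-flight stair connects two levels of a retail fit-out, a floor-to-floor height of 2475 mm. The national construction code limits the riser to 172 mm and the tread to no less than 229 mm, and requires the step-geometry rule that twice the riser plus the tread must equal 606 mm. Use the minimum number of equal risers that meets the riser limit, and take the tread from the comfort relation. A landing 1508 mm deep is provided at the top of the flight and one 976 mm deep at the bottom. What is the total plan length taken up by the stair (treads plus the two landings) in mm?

6348 mm

⌈2475/172⌉ = 15 risers.
R = 2475 ÷ 15 = 165 mm.
From 2R + T = 606: T = 606 − 330 = 276 mm.
Treads = 15 − 1 = 14; going = 14 × 276 = 3864 mm.
Add landings: 3864 + 1508 + 976 = 6348 mm.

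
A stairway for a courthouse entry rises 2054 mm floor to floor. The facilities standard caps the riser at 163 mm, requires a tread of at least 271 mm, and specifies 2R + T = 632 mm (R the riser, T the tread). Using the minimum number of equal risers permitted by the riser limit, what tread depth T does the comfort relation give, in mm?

⌈2054/163⌉ = 13 risers.
R = 2054 ÷ 13 = 158 mm.
Tread T = 632 − 2 × 158 = 316 mm (≥ 271 mm).

316 mm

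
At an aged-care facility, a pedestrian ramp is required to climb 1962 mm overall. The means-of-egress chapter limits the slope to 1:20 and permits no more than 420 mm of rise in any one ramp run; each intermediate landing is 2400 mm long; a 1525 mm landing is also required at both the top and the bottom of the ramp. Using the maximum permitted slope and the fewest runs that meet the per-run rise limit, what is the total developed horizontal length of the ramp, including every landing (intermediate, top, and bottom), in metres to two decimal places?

51.89 m

1962 / 420 = 4.671 → round up to 5 ramp runs. That means 4 intermediate landings.
Ramp run (horizontal) at 1:20: 1962 × 20 = 39240 mm.
4 intermediate landings contribute 4 × 2400 = 9600 mm.
Top and bottom landings: 2 × 1525 = 3050 mm.
Total = 39240 + 9600 + 3050 = 51890 mm.
= 51.89 m.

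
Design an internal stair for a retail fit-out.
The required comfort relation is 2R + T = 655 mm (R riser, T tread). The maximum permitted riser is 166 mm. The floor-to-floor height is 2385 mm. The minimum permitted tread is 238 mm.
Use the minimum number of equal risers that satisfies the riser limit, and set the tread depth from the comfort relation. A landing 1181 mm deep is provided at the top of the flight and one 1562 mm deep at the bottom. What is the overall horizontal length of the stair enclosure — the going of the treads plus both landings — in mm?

2385 / 166 = 14.37, so 15 risers are needed.
Riser R = 2385 / 15 = 159 mm, within the 166 mm limit.
From 2R + T = 655: T = 655 − 318 = 337 mm.
Treads = 15 − 1 = 14; going = 14 × 337 = 4718 mm.
Add landings: 4718 + 1181 + 1562 = 7461 mm.

7461 mm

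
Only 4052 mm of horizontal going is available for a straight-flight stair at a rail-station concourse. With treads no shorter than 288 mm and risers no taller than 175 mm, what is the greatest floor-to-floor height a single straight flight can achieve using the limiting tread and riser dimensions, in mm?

Treads that fit: ⌊4052 / 288⌋ = 14.
Risers = treads + 1 = 15.
Maximum height = 15 × 175 = 2625 mm.

2625 mm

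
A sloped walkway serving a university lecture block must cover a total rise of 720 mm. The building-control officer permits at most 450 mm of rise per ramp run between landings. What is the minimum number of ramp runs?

2 runs

At most 450 each: 720/450 = 1.60, giving 2 ramp runs.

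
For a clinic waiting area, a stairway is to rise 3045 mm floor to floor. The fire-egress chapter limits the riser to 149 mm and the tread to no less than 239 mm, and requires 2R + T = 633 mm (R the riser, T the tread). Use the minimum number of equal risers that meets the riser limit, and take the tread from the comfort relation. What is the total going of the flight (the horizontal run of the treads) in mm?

6860 mm

3045 / 149 = 20.436 → round up to 21 risers.
Each riser is 3045/21 = 145 mm (≤ 149 mm).
From 2R + T = 633: T = 633 − 290 = 343 mm.
Going = (21 − 1) × 343 = 6860 mm.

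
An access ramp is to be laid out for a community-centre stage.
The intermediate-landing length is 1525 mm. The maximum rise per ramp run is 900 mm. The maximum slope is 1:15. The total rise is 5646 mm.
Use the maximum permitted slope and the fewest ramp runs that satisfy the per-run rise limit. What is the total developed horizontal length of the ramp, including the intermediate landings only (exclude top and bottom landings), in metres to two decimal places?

93.84 m

⌈5646/900⌉ = 7 ramp runs. That means 6 intermediate landings.
Horizontal run for 5646 mm of rise at 1:15 is 5646 × 15 = 84690 mm.
Intermediate landings: 6 × 1525 = 9150 mm.
Total developed length = 84690 + 9150 = 93840 mm.
= 93.84 m.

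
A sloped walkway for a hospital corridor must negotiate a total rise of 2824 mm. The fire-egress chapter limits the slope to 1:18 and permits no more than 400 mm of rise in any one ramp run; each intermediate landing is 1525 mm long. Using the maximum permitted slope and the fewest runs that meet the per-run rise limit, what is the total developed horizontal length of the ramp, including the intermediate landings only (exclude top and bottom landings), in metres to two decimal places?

61.51 m

At most 400 each: 2824/400 = 7.06, giving 8 ramp runs. That means 7 intermediate landings.
Ramp run (horizontal) at 1:18: 2824 × 18 = 50832 mm.
Intermediate landings: 7 × 1525 = 10675 mm.
Developed length = 50832 + 10675 = 61507 mm.
= 61.51 m.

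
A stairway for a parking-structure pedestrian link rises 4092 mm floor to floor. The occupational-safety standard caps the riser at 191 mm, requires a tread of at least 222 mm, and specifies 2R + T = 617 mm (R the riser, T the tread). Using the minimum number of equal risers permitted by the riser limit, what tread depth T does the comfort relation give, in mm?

245 mm

4092 / 191 = 21.424 → round up to 22 risers.
Each riser is 4092/22 = 186 mm (≤ 191 mm).
From 2R + T = 617: T = 617 − 372 = 245 mm.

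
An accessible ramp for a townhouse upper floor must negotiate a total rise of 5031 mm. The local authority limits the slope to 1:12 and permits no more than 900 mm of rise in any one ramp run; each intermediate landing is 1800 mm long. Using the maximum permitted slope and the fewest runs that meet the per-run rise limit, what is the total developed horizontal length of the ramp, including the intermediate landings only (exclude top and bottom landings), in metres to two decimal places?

69.37 m

5031 / 900 = 5.590 → round up to 6 ramp runs. That means 5 intermediate landings.
Ramp run (horizontal) at 1:12: 5031 × 12 = 60372 mm.
Intermediate landings: 5 × 1800 = 9000 mm.
Total developed length = 60372 + 9000 = 69372 mm.
= 69.37 m.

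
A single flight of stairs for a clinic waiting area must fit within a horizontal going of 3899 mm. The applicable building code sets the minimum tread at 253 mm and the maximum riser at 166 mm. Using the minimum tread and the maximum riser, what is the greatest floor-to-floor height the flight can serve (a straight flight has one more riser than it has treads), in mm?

2656 mm

Treads that fit: ⌊3899 / 253⌋ = 15.
Risers = treads + 1 = 16.
Maximum height = 16 × 166 = 2656 mm.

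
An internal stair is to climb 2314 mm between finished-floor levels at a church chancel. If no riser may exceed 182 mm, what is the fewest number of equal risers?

⌈2314/182⌉ = 13 risers.

13 risers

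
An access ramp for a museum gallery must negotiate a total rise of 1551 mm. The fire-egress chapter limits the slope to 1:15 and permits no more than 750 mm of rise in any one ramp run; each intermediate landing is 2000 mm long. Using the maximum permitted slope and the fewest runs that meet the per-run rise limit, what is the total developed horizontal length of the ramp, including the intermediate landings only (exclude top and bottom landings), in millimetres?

1551 / 750 = 2.068 → round up to 3 ramp runs. That means 2 intermediate landings.
Ramp run (horizontal) at 1:15: 1551 × 15 = 23265 mm.
2 intermediate landings contribute 2 × 2000 = 4000 mm.
Total developed length = 23265 + 4000 = 27265 mm.

27265 mm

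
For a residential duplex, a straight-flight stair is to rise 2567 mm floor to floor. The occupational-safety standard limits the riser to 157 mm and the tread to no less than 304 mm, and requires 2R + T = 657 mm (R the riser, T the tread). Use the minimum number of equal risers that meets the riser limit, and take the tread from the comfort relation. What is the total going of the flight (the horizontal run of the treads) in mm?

At most 157 each: 2567/157 = 16.35, giving 17 risers.
R = 2567 ÷ 17 = 151 mm.
From 2R + T = 657: T = 657 − 302 = 355 mm.
17 risers give 16 treads; going = 16 × 355 = 5680 mm.

5680 mm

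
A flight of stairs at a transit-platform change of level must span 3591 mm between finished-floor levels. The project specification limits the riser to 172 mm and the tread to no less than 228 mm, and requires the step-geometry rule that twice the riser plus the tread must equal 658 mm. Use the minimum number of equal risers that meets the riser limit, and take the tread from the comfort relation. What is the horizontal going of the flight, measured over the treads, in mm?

6320 mm

3591 / 172 = 20.88, so 21 risers are needed.
Each riser is 3591/21 = 171 mm (≤ 172 mm).
From 2R + T = 658: T = 658 − 342 = 316 mm.
21 risers give 20 treads; going = 20 × 316 = 6320 mm.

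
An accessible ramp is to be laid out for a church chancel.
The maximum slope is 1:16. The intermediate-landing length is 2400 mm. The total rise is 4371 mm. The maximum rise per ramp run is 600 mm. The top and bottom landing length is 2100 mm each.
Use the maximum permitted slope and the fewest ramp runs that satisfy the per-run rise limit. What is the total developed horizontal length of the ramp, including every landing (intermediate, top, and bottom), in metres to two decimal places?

90.94 m

⌈4371/600⌉ = 8 ramp runs. That means 7 intermediate landings.
Horizontal run for 4371 mm of rise at 1:16 is 4371 × 16 = 69936 mm.
Intermediate landings: 7 × 2400 = 16800 mm.
Top and bottom landings: 2 × 2100 = 4200 mm.
Total = 69936 + 16800 + 4200 = 90936 mm.
= 90.94 m.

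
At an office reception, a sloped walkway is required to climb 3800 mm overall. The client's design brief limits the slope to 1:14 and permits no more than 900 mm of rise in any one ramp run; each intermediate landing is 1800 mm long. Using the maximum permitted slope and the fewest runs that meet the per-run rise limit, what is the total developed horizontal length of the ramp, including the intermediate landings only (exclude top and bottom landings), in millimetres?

3800 / 900 = 4.22, so 5 ramp runs are needed. That means 4 intermediate landings.
Horizontal run for 3800 mm of rise at 1:14 is 3800 × 14 = 53200 mm.
Intermediate landings: 4 × 1800 = 7200 mm.
Total developed length = 53200 + 7200 = 60400 mm.

60400 mm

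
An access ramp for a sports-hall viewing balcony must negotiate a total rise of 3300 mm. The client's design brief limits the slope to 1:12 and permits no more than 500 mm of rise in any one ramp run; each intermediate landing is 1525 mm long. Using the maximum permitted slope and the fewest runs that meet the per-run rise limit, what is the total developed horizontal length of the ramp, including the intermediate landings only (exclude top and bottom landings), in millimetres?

3300 / 500 = 6.60, so 7 ramp runs are needed. That means 6 intermediate landings.
Horizontal run for 3300 mm of rise at 1:12 is 3300 × 12 = 39600 mm.
6 intermediate landings contribute 6 × 1525 = 9150 mm.
Developed length = 39600 + 9150 = 48750 mm.

48750 mm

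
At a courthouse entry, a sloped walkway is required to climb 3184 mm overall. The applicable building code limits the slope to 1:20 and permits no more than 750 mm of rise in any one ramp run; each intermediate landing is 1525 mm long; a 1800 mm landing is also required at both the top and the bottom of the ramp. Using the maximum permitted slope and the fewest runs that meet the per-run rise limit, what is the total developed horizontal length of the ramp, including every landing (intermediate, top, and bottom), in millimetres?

At most 750 each: 3184/750 = 4.25, giving 5 ramp runs. That means 4 intermediate landings.
Ramp run (horizontal) at 1:20: 3184 × 20 = 63680 mm.
4 intermediate landings contribute 4 × 1525 = 6100 mm.
Top and bottom landings: 2 × 1800 = 3600 mm.
Total = 63680 + 6100 + 3600 = 73380 mm.

73380 mm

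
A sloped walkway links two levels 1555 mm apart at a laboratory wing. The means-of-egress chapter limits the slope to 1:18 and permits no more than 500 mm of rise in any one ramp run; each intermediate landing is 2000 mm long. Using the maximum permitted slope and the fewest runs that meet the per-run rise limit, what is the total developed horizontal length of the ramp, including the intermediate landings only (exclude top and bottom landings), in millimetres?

33990 mm

At most 500 each: 1555/500 = 3.11, giving 4 ramp runs. That means 3 intermediate landings.
Ramp run (horizontal) at 1:18: 1555 × 18 = 27990 mm.
3 intermediate landings contribute 3 × 2000 = 6000 mm.
Total developed length = 27990 + 6000 = 33990 mm.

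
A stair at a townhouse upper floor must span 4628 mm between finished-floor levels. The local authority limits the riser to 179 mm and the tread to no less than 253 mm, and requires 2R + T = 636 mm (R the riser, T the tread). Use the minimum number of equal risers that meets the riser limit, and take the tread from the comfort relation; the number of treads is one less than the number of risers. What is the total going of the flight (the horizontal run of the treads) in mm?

At most 179 each: 4628/179 = 25.85, giving 26 risers.
R = 4628 ÷ 26 = 178 mm.
From 2R + T = 636: T = 636 − 356 = 280 mm.
Going = (26 − 1) × 280 = 7000 mm.

7000 mm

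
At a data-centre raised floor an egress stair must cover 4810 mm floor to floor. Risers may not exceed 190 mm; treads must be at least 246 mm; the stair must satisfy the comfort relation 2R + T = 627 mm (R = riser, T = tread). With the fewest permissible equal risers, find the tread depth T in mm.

257 mm

⌈4810/190⌉ = 26 risers.
Riser R = 4810 / 26 = 185 mm, within the 190 mm limit.
T = 627 − 2·185 = 257 mm, which satisfies the 246 mm minimum.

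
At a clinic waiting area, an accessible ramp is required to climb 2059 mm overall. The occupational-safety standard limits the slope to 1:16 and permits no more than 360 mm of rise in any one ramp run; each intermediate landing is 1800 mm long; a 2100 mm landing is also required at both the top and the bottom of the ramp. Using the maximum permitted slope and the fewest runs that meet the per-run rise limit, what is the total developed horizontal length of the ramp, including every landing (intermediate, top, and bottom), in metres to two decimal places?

2059 / 360 = 5.719 → round up to 6 ramp runs. That means 5 intermediate landings.
Horizontal run for 2059 mm of rise at 1:16 is 2059 × 16 = 32944 mm.
5 intermediate landings contribute 5 × 1800 = 9000 mm.
Top and bottom landings: 2 × 2100 = 4200 mm.
Total = 32944 + 9000 + 4200 = 46144 mm.
= 46.14 m.

46.14 m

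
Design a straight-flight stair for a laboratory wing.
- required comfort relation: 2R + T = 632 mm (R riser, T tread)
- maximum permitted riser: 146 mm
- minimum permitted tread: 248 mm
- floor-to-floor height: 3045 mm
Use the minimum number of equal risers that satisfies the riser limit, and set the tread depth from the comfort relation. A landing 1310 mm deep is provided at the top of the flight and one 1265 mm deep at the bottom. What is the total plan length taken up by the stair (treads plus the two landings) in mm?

At most 146 each: 3045/146 = 20.86, giving 21 risers.
R = 3045 ÷ 21 = 145 mm.
Tread T = 632 − 2 × 145 = 342 mm (≥ 248 mm).
21 risers give 20 treads; going = 20 × 342 = 6840 mm.
Add landings: 6840 + 1310 + 1265 = 9415 mm.

9415 mm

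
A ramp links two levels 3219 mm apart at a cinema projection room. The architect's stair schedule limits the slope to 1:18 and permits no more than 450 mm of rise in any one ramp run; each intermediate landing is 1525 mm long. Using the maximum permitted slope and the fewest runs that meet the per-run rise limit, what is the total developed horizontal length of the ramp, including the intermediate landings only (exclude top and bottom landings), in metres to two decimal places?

68.62 m

3219 / 450 = 7.153 → round up to 8 ramp runs. That means 7 intermediate landings.
Horizontal run for 3219 mm of rise at 1:18 is 3219 × 18 = 57942 mm.
Intermediate landings: 7 × 1525 = 10675 mm.
Developed length = 57942 + 10675 = 68617 mm.
= 68.62 m.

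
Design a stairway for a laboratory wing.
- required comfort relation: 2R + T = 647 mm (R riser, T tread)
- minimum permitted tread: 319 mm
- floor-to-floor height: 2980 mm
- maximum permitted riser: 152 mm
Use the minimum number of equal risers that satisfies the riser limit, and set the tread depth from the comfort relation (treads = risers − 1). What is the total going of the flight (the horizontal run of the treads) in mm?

6631 mm

2980 / 152 = 19.61, so 20 risers are needed.
R = 2980 ÷ 20 = 149 mm.
T = 647 − 2·149 = 349 mm, which satisfies the 319 mm minimum.
Treads = 20 − 1 = 19; going = 19 × 349 = 6631 mm.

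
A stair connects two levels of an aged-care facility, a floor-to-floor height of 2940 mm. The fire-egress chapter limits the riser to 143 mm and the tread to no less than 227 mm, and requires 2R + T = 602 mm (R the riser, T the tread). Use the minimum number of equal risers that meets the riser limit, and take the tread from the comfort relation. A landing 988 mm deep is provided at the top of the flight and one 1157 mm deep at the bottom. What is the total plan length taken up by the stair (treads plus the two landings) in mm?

8585 mm

2940 / 143 = 20.559 → round up to 21 risers.
R = 2940 ÷ 21 = 140 mm.
Tread T = 602 − 2 × 140 = 322 mm (≥ 227 mm).
21 risers give 20 treads; going = 20 × 322 = 6440 mm.
Enclosure = 6440 + 988 + 1157 = 8585 mm.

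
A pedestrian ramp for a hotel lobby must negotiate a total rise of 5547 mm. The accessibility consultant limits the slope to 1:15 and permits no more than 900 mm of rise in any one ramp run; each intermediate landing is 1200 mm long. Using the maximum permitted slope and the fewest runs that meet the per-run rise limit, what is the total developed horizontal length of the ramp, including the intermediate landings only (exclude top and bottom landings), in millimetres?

5547 / 900 = 6.163 → round up to 7 ramp runs. That means 6 intermediate landings.
Ramp run (horizontal) at 1:15: 5547 × 15 = 83205 mm.
Intermediate landings: 6 × 1200 = 7200 mm.
Developed length = 83205 + 7200 = 90405 mm.

90405 mm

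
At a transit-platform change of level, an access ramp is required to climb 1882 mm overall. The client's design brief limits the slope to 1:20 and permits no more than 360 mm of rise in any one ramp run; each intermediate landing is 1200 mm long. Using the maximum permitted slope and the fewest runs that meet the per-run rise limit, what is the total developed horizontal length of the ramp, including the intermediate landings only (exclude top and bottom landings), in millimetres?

1882 / 360 = 5.228 → round up to 6 ramp runs. That means 5 intermediate landings.
Horizontal run for 1882 mm of rise at 1:20 is 1882 × 20 = 37640 mm.
5 intermediate landings contribute 5 × 1200 = 6000 mm.
Developed length = 37640 + 6000 = 43640 mm.

43640 mm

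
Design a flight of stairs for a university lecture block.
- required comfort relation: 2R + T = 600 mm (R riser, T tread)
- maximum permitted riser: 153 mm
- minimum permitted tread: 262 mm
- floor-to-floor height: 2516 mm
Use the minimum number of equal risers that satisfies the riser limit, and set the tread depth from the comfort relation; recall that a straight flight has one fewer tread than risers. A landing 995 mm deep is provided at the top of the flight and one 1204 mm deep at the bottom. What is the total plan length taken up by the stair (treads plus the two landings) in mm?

⌈2516/153⌉ = 17 risers.
Each riser is 2516/17 = 148 mm (≤ 153 mm).
Tread T = 600 − 2 × 148 = 304 mm (≥ 262 mm).
Treads = 17 − 1 = 16; going = 16 × 304 = 4864 mm.
Add landings: 4864 + 995 + 1204 = 7063 mm.

7063 mm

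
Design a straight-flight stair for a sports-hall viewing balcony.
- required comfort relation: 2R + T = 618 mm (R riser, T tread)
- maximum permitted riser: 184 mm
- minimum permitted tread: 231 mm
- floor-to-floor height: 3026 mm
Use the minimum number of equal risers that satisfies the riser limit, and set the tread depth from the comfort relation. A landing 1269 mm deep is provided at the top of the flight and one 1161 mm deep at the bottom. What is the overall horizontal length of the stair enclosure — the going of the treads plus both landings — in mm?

6622 mm

At most 184 each: 3026/184 = 16.45, giving 17 risers.
Each riser is 3026/17 = 178 mm (≤ 184 mm).
From 2R + T = 618: T = 618 − 356 = 262 mm.
Going = (17 − 1) × 262 = 4192 mm.
Enclosure = 4192 + 1269 + 1161 = 6622 mm.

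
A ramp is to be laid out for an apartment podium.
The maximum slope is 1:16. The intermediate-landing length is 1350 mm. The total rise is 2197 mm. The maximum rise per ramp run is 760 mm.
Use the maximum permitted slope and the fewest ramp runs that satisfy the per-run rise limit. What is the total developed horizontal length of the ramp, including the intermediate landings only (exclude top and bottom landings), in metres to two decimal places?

37.85 m

⌈2197/760⌉ = 3 ramp runs. That means 2 intermediate landings.
Horizontal run for 2197 mm of rise at 1:16 is 2197 × 16 = 35152 mm.
Intermediate landings: 2 × 1350 = 2700 mm.
Total developed length = 35152 + 2700 = 37852 mm.
= 37.85 m.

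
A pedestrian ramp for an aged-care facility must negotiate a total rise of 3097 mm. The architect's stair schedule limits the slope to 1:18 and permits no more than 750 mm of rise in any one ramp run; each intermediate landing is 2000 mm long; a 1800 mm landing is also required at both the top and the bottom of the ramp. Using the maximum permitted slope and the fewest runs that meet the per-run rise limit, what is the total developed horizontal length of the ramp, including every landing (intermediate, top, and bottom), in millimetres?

3097 / 750 = 4.13, so 5 ramp runs are needed. That means 4 intermediate landings.
Horizontal run for 3097 mm of rise at 1:18 is 3097 × 18 = 55746 mm.
Intermediate landings: 4 × 2000 = 8000 mm.
Top and bottom landings: 2 × 1800 = 3600 mm.
Total = 55746 + 8000 + 3600 = 67346 mm.

67346 mm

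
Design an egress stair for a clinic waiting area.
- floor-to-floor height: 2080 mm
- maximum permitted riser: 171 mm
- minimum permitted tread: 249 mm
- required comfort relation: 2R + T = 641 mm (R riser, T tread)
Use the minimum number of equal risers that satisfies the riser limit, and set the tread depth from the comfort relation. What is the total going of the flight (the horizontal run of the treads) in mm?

2080 / 171 = 12.16, so 13 risers are needed.
Riser R = 2080 / 13 = 160 mm, within the 171 mm limit.
From 2R + T = 641: T = 641 − 320 = 321 mm.
Treads = 13 − 1 = 12; going = 12 × 321 = 3852 mm.

3852 mm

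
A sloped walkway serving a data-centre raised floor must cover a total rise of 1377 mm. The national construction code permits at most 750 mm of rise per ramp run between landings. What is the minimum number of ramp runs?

1377 / 750 = 1.84, so 2 ramp runs are needed.

2 runs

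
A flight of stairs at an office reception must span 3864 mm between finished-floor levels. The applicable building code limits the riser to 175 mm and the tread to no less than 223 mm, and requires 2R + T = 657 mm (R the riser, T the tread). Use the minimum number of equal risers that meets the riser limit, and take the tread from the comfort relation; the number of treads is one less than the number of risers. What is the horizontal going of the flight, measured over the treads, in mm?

⌈3864/175⌉ = 23 risers.
Riser R = 3864 / 23 = 168 mm, within the 175 mm limit.
From 2R + T = 657: T = 657 − 336 = 321 mm.
23 risers give 22 treads; going = 22 × 321 = 7062 mm.

7062 mm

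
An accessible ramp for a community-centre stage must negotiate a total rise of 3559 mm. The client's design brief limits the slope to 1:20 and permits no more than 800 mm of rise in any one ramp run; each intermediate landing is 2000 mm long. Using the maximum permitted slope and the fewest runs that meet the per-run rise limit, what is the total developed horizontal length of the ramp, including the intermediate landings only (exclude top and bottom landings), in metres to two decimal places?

79.18 m

⌈3559/800⌉ = 5 ramp runs. That means 4 intermediate landings.
Ramp run (horizontal) at 1:20: 3559 × 20 = 71180 mm.
Intermediate landings: 4 × 2000 = 8000 mm.
Developed length = 71180 + 8000 = 79180 mm.
= 79.18 m.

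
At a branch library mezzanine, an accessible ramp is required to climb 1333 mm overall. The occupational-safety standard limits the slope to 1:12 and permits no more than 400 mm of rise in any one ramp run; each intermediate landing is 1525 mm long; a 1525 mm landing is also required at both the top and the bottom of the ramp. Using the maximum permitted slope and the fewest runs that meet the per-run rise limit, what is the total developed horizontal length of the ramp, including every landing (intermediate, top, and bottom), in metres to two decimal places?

23.62 m

1333 / 400 = 3.33, so 4 ramp runs are needed. That means 3 intermediate landings.
Horizontal run for 1333 mm of rise at 1:12 is 1333 × 12 = 15996 mm.
Intermediate landings: 3 × 1525 = 4575 mm.
Top and bottom landings: 2 × 1525 = 3050 mm.
Total = 15996 + 4575 + 3050 = 23621 mm.
= 23.62 m.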